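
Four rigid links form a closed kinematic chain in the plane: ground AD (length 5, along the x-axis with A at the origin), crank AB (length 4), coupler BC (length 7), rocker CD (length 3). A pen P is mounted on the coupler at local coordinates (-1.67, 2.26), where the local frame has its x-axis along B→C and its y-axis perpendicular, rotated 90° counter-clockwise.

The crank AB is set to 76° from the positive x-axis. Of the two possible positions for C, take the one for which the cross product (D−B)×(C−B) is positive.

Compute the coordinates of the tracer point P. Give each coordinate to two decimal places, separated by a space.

A=(0,0), D=(5.00,0)
B = A + 4.00·(cos76°, sin76°) = (0.9677, 3.8812)
|BD| = 5.5967
circle(B,7.00) ∩ circle(D,3.00): a=6.3719, h=2.8981
  candidates: C₊=(7.5683,1.5505) cross=16.220; C₋=(3.5487,-2.6256) cross=-16.220
  mode + wants cross > 0 → take C=(7.5683,1.5505) (cross=16.220)
ex = (C−B)/|BC| = (0.9429,-0.3330); ey = (0.3330,0.9429)
P = B + -1.67·ex + 2.26·ey = (0.1455,6.5683)

0.15 6.57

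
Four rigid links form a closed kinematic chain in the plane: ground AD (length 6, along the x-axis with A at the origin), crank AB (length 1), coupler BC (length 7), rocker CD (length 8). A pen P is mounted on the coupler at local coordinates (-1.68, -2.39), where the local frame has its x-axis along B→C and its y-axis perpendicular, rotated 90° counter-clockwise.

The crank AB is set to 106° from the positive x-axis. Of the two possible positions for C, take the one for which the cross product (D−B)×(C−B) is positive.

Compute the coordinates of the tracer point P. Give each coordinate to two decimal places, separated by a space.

A=(0,0), D=(6.00,0)
B = A + 1.00·(cos106°, sin106°) = (-0.2756, 0.9613)
|BD| = 6.3488
circle(B,7.00) ∩ circle(D,8.00): a=1.9931, h=6.7103
  candidates: C₊=(2.7105,7.2924) cross=42.602; C₋=(0.6785,-5.9734) cross=-42.602
  mode + wants cross > 0 → take C=(2.7105,7.2924) (cross=42.602)
ex = (C−B)/|BC| = (0.4266,0.9044); ey = (-0.9044,0.4266)
P = B + -1.68·ex + -2.39·ey = (1.1693,-1.5777)

1.17 -1.58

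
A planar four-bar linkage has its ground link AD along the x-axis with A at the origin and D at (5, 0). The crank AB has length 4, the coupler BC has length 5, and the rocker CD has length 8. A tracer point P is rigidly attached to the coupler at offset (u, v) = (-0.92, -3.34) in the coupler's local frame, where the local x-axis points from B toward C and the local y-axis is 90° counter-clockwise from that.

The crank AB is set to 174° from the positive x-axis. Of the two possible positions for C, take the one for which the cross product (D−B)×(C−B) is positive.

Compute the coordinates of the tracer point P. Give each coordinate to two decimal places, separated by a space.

A=(0,0), D=(5.00,0)
B = A + 4.00·(cos174°, sin174°) = (-3.9781, 0.4181)
|BD| = 8.9878
circle(B,5.00) ∩ circle(D,8.00): a=2.3243, h=4.4269
  candidates: C₊=(-1.4504,4.7321) cross=39.788; C₋=(-1.8622,-4.1121) cross=-39.788
  mode + wants cross > 0 → take C=(-1.4504,4.7321) (cross=39.788)
ex = (C−B)/|BC| = (0.5055,0.8628); ey = (-0.8628,0.5055)
P = B + -0.92·ex + -3.34·ey = (-1.5614,-2.0642)

-1.56 -2.06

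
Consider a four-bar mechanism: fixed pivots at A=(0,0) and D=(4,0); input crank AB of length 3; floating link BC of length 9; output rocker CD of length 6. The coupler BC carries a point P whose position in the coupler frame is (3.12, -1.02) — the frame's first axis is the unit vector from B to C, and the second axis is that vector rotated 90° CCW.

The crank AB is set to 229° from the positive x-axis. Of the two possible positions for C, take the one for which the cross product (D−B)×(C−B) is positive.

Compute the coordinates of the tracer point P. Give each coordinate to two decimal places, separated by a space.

0.38 0.03

A=(0,0), D=(4.00,0)
B = A + 3.00·(cos229°, sin229°) = (-1.9682, -2.2641)
|BD| = 6.3832
circle(B,9.00) ∩ circle(D,6.00): a=6.7165, h=5.9907
  candidates: C₊=(2.1867,5.7194) cross=38.240; C₋=(6.4365,-5.4830) cross=-38.240
  mode + wants cross > 0 → take C=(2.1867,5.7194) (cross=38.240)
ex = (C−B)/|BC| = (0.4617,0.8871); ey = (-0.8871,0.4617)
P = B + 3.12·ex + -1.02·ey = (0.3770,0.0326)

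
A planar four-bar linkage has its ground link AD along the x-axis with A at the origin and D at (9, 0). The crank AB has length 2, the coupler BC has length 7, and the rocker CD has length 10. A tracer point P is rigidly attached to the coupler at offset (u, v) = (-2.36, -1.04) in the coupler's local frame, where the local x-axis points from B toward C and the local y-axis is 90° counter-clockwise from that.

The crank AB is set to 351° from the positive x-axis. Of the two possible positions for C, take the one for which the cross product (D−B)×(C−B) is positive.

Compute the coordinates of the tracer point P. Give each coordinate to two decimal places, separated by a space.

A=(0,0), D=(9.00,0)
B = A + 2.00·(cos351°, sin351°) = (1.9754, -0.3129)
|BD| = 7.0316
circle(B,7.00) ∩ circle(D,10.00): a=-0.1107, h=6.9991
  candidates: C₊=(1.5534,6.6744) cross=49.215; C₋=(2.1762,-7.3100) cross=-49.215
  mode + wants cross > 0 → take C=(1.5534,6.6744) (cross=49.215)
ex = (C−B)/|BC| = (-0.0603,0.9982); ey = (-0.9982,-0.0603)
P = B + -2.36·ex + -1.04·ey = (3.1558,-2.6059)

3.16 -2.61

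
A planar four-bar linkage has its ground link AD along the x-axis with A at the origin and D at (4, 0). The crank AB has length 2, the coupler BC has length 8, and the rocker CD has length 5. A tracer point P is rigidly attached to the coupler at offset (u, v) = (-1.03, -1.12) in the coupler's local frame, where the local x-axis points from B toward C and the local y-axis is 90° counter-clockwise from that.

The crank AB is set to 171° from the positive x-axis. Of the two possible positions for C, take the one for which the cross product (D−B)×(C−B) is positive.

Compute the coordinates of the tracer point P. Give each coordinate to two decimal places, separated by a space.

-2.16 -1.20

A=(0,0), D=(4.00,0)
B = A + 2.00·(cos171°, sin171°) = (-1.9754, 0.3129)
|BD| = 5.9836
circle(B,8.00) ∩ circle(D,5.00): a=6.2507, h=4.9929
  candidates: C₊=(4.5278,4.9721) cross=29.875; C₋=(4.0057,-5.0000) cross=-29.875
  mode + wants cross > 0 → take C=(4.5278,4.9721) (cross=29.875)
ex = (C−B)/|BC| = (0.8129,0.5824); ey = (-0.5824,0.8129)
P = B + -1.03·ex + -1.12·ey = (-2.1604,-1.1975)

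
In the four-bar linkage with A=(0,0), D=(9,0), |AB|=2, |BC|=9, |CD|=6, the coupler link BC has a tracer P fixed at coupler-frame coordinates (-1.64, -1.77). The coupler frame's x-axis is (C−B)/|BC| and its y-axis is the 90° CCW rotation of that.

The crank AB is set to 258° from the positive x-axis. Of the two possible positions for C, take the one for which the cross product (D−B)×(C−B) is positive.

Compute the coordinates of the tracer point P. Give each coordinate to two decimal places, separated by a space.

-0.15 -4.35

A=(0,0), D=(9.00,0)
B = A + 2.00·(cos258°, sin258°) = (-0.4158, -1.9563)
|BD| = 9.6169
circle(B,9.00) ∩ circle(D,6.00): a=7.1481, h=5.4685
  candidates: C₊=(5.4704,4.8520) cross=52.590; C₋=(7.6952,-5.8564) cross=-52.590
  mode + wants cross > 0 → take C=(5.4704,4.8520) (cross=52.590)
ex = (C−B)/|BC| = (0.6540,0.7565); ey = (-0.7565,0.6540)
P = B + -1.64·ex + -1.77·ey = (-0.1495,-4.3545)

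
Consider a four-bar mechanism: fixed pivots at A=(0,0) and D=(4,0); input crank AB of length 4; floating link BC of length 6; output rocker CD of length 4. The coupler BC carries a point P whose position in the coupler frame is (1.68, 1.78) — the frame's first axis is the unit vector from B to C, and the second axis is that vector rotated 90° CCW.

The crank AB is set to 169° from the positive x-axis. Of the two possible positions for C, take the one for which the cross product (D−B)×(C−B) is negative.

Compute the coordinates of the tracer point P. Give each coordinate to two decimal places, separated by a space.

A=(0,0), D=(4.00,0)
B = A + 4.00·(cos169°, sin169°) = (-3.9265, 0.7632)
|BD| = 7.9632
circle(B,6.00) ∩ circle(D,4.00): a=5.2374, h=2.9275
  candidates: C₊=(1.5673,3.1752) cross=23.312; C₋=(1.0062,-2.6527) cross=-23.312
  mode - wants cross < 0 → take C=(1.0062,-2.6527) (cross=-23.312)
ex = (C−B)/|BC| = (0.8221,-0.5693); ey = (0.5693,0.8221)
P = B + 1.68·ex + 1.78·ey = (-1.5320,1.2701)

-1.53 1.27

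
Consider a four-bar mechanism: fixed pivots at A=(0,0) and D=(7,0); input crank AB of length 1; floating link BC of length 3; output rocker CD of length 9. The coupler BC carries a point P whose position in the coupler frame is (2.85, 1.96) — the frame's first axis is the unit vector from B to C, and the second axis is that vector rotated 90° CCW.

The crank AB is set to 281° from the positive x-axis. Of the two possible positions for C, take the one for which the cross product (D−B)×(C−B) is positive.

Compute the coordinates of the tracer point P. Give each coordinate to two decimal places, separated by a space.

-3.21 -0.35

A=(0,0), D=(7.00,0)
B = A + 1.00·(cos281°, sin281°) = (0.1908, -0.9816)
|BD| = 6.8796
circle(B,3.00) ∩ circle(D,9.00): a=-1.7931, h=2.4052
  candidates: C₊=(-1.9271,1.1431) cross=16.547; C₋=(-1.2407,-3.6180) cross=-16.547
  mode + wants cross > 0 → take C=(-1.9271,1.1431) (cross=16.547)
ex = (C−B)/|BC| = (-0.7060,0.7082); ey = (-0.7082,-0.7060)
P = B + 2.85·ex + 1.96·ey = (-3.2094,-0.3469)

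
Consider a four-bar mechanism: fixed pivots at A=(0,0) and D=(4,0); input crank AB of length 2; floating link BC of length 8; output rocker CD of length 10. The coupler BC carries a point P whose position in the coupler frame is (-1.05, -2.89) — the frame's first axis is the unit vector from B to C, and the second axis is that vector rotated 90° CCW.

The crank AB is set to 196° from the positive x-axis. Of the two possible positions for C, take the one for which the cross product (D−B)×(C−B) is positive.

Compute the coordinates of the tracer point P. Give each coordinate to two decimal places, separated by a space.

1.06 -1.31

A=(0,0), D=(4.00,0)
B = A + 2.00·(cos196°, sin196°) = (-1.9225, -0.5513)
|BD| = 5.9481
circle(B,8.00) ∩ circle(D,10.00): a=-0.0521, h=7.9998
  candidates: C₊=(-2.7158,7.4093) cross=47.584; C₋=(-1.2330,-8.5215) cross=-47.584
  mode + wants cross > 0 → take C=(-2.7158,7.4093) (cross=47.584)
ex = (C−B)/|BC| = (-0.0992,0.9951); ey = (-0.9951,-0.0992)
P = B + -1.05·ex + -2.89·ey = (1.0574,-1.3095)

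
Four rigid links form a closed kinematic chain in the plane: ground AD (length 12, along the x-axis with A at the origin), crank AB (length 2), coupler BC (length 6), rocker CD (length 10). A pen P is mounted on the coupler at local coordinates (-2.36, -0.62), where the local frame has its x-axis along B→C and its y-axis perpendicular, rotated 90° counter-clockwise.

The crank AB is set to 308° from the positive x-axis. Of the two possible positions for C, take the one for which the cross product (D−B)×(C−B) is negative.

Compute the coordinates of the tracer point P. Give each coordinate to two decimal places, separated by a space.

A=(0,0), D=(12.00,0)
B = A + 2.00·(cos308°, sin308°) = (1.2313, -1.5760)
|BD| = 10.8834
circle(B,6.00) ∩ circle(D,10.00): a=2.5014, h=5.4537
  candidates: C₊=(2.9166,4.1824) cross=59.355; C₋=(4.4961,-6.6100) cross=-59.355
  mode - wants cross < 0 → take C=(4.4961,-6.6100) (cross=-59.355)
ex = (C−B)/|BC| = (0.5441,-0.8390); ey = (0.8390,0.5441)
P = B + -2.36·ex + -0.62·ey = (-0.5730,0.0666)

-0.57 0.07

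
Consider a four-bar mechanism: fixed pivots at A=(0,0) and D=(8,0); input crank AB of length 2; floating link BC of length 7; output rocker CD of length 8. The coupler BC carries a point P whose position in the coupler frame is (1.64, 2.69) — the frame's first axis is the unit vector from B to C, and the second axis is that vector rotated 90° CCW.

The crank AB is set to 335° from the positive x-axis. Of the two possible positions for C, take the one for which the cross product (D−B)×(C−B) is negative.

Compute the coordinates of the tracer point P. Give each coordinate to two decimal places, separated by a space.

4.94 -1.27

A=(0,0), D=(8.00,0)
B = A + 2.00·(cos335°, sin335°) = (1.8126, -0.8452)
|BD| = 6.2448
circle(B,7.00) ∩ circle(D,8.00): a=1.9214, h=6.7311
  candidates: C₊=(2.8053,6.0840) cross=42.035; C₋=(4.6274,-7.2544) cross=-42.035
  mode - wants cross < 0 → take C=(4.6274,-7.2544) (cross=-42.035)
ex = (C−B)/|BC| = (0.4021,-0.9156); ey = (0.9156,0.4021)
P = B + 1.64·ex + 2.69·ey = (4.9350,-1.2651)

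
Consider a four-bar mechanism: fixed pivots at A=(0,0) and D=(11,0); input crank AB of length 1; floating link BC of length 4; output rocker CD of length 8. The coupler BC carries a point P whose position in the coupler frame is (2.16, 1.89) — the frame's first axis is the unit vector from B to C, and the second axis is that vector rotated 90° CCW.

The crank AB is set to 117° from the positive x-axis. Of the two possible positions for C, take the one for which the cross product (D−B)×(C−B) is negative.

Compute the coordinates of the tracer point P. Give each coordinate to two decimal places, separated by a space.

2.35 1.53

A=(0,0), D=(11.00,0)
B = A + 1.00·(cos117°, sin117°) = (-0.4540, 0.8910)
|BD| = 11.4886
circle(B,4.00) ∩ circle(D,8.00): a=3.6553, h=1.6245
  candidates: C₊=(3.3163,2.2271) cross=18.663; C₋=(3.0643,-1.0121) cross=-18.663
  mode - wants cross < 0 → take C=(3.0643,-1.0121) (cross=-18.663)
ex = (C−B)/|BC| = (0.8796,-0.4758); ey = (0.4758,0.8796)
P = B + 2.16·ex + 1.89·ey = (2.3451,1.5257)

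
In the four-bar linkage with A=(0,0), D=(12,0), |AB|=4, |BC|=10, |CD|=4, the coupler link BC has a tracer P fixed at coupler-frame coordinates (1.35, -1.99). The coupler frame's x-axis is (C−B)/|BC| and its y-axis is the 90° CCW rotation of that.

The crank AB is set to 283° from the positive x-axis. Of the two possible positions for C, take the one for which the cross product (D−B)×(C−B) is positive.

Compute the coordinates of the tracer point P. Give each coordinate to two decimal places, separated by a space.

3.19 -4.62

A=(0,0), D=(12.00,0)
B = A + 4.00·(cos283°, sin283°) = (0.8998, -3.8975)
|BD| = 11.7646
circle(B,10.00) ∩ circle(D,4.00): a=9.4523, h=3.2640
  candidates: C₊=(8.7370,2.3136) cross=38.399; C₋=(10.8997,-3.8457) cross=-38.399
  mode + wants cross > 0 → take C=(8.7370,2.3136) (cross=38.399)
ex = (C−B)/|BC| = (0.7837,0.6211); ey = (-0.6211,0.7837)
P = B + 1.35·ex + -1.99·ey = (3.1938,-4.6186)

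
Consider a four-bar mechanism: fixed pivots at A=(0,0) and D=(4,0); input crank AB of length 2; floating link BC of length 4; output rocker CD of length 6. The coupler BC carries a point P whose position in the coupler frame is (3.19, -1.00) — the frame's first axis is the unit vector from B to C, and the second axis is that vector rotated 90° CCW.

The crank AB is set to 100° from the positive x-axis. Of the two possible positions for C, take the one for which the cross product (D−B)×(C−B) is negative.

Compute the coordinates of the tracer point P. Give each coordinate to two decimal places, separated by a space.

-2.39 -0.68

A=(0,0), D=(4.00,0)
B = A + 2.00·(cos100°, sin100°) = (-0.3473, 1.9696)
|BD| = 4.7727
circle(B,4.00) ∩ circle(D,6.00): a=0.2911, h=3.9894
  candidates: C₊=(1.5642,5.4833) cross=19.040; C₋=(-1.7285,-1.7843) cross=-19.040
  mode - wants cross < 0 → take C=(-1.7285,-1.7843) (cross=-19.040)
ex = (C−B)/|BC| = (-0.3453,-0.9385); ey = (0.9385,-0.3453)
P = B + 3.19·ex + -1.00·ey = (-2.3873,-0.6789)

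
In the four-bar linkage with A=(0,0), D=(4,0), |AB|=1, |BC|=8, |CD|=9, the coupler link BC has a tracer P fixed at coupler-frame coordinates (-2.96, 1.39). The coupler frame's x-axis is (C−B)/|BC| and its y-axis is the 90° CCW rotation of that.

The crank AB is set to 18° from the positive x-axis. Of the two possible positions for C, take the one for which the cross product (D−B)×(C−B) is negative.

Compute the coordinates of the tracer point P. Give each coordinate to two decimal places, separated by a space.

A=(0,0), D=(4.00,0)
B = A + 1.00·(cos18°, sin18°) = (0.9511, 0.3090)
|BD| = 3.0646
circle(B,8.00) ∩ circle(D,9.00): a=-1.2414, h=7.9031
  candidates: C₊=(0.5129,8.2970) cross=24.220; C₋=(-1.0809,-7.4286) cross=-24.220
  mode - wants cross < 0 → take C=(-1.0809,-7.4286) (cross=-24.220)
ex = (C−B)/|BC| = (-0.2540,-0.9672); ey = (0.9672,-0.2540)
P = B + -2.96·ex + 1.39·ey = (3.0473,2.8189)

3.05 2.82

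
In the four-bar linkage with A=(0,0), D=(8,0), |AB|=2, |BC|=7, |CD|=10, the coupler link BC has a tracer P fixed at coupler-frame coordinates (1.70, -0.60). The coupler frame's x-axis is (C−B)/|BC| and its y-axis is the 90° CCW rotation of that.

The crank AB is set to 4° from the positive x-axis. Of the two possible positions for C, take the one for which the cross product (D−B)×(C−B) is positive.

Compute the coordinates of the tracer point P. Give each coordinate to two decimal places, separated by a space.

A=(0,0), D=(8.00,0)
B = A + 2.00·(cos4°, sin4°) = (1.9951, 0.1395)
|BD| = 6.0065
circle(B,7.00) ∩ circle(D,10.00): a=-1.2422, h=6.8889
  candidates: C₊=(0.9133,7.0554) cross=41.378; C₋=(0.5933,-6.7187) cross=-41.378
  mode + wants cross > 0 → take C=(0.9133,7.0554) (cross=41.378)
ex = (C−B)/|BC| = (-0.1545,0.9880); ey = (-0.9880,-0.1545)
P = B + 1.70·ex + -0.60·ey = (2.3252,1.9118)

2.33 1.91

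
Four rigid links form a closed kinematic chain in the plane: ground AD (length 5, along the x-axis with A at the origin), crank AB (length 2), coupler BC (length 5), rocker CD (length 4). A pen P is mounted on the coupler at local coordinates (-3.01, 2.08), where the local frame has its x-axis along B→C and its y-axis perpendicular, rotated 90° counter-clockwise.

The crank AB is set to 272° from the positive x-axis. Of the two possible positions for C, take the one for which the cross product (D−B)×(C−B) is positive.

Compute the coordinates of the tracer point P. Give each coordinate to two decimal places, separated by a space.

A=(0,0), D=(5.00,0)
B = A + 2.00·(cos272°, sin272°) = (0.0698, -1.9988)
|BD| = 5.3200
circle(B,5.00) ∩ circle(D,4.00): a=3.5059, h=3.5650
  candidates: C₊=(1.9794,2.6222) cross=18.966; C₋=(4.6582,-3.9854) cross=-18.966
  mode + wants cross > 0 → take C=(1.9794,2.6222) (cross=18.966)
ex = (C−B)/|BC| = (0.3819,0.9242); ey = (-0.9242,0.3819)
P = B + -3.01·ex + 2.08·ey = (-3.0021,-3.9862)

-3.00 -3.99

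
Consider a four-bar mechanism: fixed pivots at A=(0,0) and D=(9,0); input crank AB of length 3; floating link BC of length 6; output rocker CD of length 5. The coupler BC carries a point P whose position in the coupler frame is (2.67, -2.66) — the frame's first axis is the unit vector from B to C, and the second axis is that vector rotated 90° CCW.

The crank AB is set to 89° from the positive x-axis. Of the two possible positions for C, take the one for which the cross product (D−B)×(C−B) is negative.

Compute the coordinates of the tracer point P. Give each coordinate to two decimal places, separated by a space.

-0.04 -0.77

A=(0,0), D=(9.00,0)
B = A + 3.00·(cos89°, sin89°) = (0.0524, 2.9995)
|BD| = 9.4370
circle(B,6.00) ∩ circle(D,5.00): a=5.3013, h=2.8100
  candidates: C₊=(5.9719,3.9788) cross=26.518; C₋=(4.1856,-1.3497) cross=-26.518
  mode - wants cross < 0 → take C=(4.1856,-1.3497) (cross=-26.518)
ex = (C−B)/|BC| = (0.6889,-0.7249); ey = (0.7249,0.6889)
P = B + 2.67·ex + -2.66·ey = (-0.0365,-0.7683)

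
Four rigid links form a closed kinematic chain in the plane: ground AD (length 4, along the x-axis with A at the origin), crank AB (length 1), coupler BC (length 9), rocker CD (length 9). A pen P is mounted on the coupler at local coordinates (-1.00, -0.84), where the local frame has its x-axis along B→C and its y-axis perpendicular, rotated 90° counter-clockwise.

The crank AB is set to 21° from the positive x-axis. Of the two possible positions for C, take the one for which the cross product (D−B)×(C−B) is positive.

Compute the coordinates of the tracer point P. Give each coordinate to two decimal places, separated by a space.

A=(0,0), D=(4.00,0)
B = A + 1.00·(cos21°, sin21°) = (0.9336, 0.3584)
|BD| = 3.0873
circle(B,9.00) ∩ circle(D,9.00): a=1.5436, h=8.8666
  candidates: C₊=(3.4960,8.9859) cross=27.374; C₋=(1.4376,-8.6275) cross=-27.374
  mode + wants cross > 0 → take C=(3.4960,8.9859) (cross=27.374)
ex = (C−B)/|BC| = (0.2847,0.9586); ey = (-0.9586,0.2847)
P = B + -1.00·ex + -0.84·ey = (1.4541,-0.8394)

1.45 -0.84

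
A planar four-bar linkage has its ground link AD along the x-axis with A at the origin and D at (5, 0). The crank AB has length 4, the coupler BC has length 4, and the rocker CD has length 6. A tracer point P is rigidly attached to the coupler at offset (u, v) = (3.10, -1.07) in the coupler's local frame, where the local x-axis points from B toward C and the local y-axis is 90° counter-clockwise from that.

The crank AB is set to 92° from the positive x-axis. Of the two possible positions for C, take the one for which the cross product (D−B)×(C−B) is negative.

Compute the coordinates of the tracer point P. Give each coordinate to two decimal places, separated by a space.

A=(0,0), D=(5.00,0)
B = A + 4.00·(cos92°, sin92°) = (-0.1396, 3.9976)
|BD| = 6.5112
circle(B,4.00) ∩ circle(D,6.00): a=1.7198, h=3.6114
  candidates: C₊=(3.4351,5.7923) cross=23.515; C₋=(-0.9993,0.0910) cross=-23.515
  mode - wants cross < 0 → take C=(-0.9993,0.0910) (cross=-23.515)
ex = (C−B)/|BC| = (-0.2149,-0.9766); ey = (0.9766,-0.2149)
P = B + 3.10·ex + -1.07·ey = (-1.8509,1.2000)

-1.85 1.20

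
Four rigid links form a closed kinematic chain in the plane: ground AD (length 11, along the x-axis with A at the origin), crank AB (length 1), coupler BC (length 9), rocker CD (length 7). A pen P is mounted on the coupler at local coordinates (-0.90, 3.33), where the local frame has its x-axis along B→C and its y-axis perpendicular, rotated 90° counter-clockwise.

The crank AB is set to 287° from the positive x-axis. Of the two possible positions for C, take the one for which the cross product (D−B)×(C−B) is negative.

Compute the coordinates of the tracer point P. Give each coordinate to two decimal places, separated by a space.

1.48 2.28

A=(0,0), D=(11.00,0)
B = A + 1.00·(cos287°, sin287°) = (0.2924, -0.9563)
|BD| = 10.7502
circle(B,9.00) ∩ circle(D,7.00): a=6.8635, h=5.8218
  candidates: C₊=(6.6107,5.4529) cross=62.585; C₋=(7.6465,-6.1444) cross=-62.585
  mode - wants cross < 0 → take C=(7.6465,-6.1444) (cross=-62.585)
ex = (C−B)/|BC| = (0.8171,-0.5765); ey = (0.5765,0.8171)
P = B + -0.90·ex + 3.33·ey = (1.4766,2.2835)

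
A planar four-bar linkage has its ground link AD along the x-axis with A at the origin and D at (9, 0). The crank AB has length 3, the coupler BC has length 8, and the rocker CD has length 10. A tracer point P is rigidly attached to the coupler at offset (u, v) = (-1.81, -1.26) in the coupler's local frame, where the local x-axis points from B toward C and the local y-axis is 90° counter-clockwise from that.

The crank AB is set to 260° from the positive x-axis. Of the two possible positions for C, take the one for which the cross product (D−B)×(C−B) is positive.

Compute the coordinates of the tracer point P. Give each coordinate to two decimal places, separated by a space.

0.54 -4.89

A=(0,0), D=(9.00,0)
B = A + 3.00·(cos260°, sin260°) = (-0.5209, -2.9544)
|BD| = 9.9688
circle(B,8.00) ∩ circle(D,10.00): a=3.1788, h=7.3414
  candidates: C₊=(0.3393,4.9992) cross=73.184; C₋=(4.6907,-9.0239) cross=-73.184
  mode + wants cross > 0 → take C=(0.3393,4.9992) (cross=73.184)
ex = (C−B)/|BC| = (0.1075,0.9942); ey = (-0.9942,0.1075)
P = B + -1.81·ex + -1.26·ey = (0.5371,-4.8894)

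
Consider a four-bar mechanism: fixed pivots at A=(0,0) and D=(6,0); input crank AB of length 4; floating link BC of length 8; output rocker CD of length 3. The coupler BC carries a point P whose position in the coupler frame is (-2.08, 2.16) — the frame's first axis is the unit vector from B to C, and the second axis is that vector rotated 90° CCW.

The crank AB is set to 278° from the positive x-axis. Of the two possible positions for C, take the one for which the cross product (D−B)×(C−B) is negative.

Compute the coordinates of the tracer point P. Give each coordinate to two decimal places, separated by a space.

A=(0,0), D=(6.00,0)
B = A + 4.00·(cos278°, sin278°) = (0.5567, -3.9611)
|BD| = 6.7320
circle(B,8.00) ∩ circle(D,3.00): a=7.4510, h=2.9126
  candidates: C₊=(4.8676,2.7781) cross=19.607; C₋=(8.2951,-1.9320) cross=-19.607
  mode - wants cross < 0 → take C=(8.2951,-1.9320) (cross=-19.607)
ex = (C−B)/|BC| = (0.9673,0.2536); ey = (-0.2536,0.9673)
P = B + -2.08·ex + 2.16·ey = (-2.0031,-2.3993)

-2.00 -2.40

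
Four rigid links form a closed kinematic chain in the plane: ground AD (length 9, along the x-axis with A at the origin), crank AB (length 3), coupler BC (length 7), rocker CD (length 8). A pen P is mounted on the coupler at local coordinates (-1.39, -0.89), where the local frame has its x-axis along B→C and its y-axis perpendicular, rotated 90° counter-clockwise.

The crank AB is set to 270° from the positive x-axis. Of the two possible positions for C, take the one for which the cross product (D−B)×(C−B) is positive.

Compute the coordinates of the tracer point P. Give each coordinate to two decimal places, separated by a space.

A=(0,0), D=(9.00,0)
B = A + 3.00·(cos270°, sin270°) = (-0.0000, -3.0000)
|BD| = 9.4868
circle(B,7.00) ∩ circle(D,8.00): a=3.9528, h=5.7771
  candidates: C₊=(1.9231,3.7306) cross=54.806; C₋=(5.5769,-7.2306) cross=-54.806
  mode + wants cross > 0 → take C=(1.9231,3.7306) (cross=54.806)
ex = (C−B)/|BC| = (0.2747,0.9615); ey = (-0.9615,0.2747)
P = B + -1.39·ex + -0.89·ey = (0.4739,-4.5810)

0.47 -4.58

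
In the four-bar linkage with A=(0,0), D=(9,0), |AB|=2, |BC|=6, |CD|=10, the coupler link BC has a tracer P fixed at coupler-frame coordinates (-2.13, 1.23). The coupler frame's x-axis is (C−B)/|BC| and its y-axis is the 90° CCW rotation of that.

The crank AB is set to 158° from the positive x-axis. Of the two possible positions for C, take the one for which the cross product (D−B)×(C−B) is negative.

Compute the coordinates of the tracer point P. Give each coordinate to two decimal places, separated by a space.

-1.46 3.18

A=(0,0), D=(9.00,0)
B = A + 2.00·(cos158°, sin158°) = (-1.8544, 0.7492)
|BD| = 10.8802
circle(B,6.00) ∩ circle(D,10.00): a=2.4990, h=5.4548
  candidates: C₊=(1.0143,6.0190) cross=59.350; C₋=(0.2631,-4.8647) cross=-59.350
  mode - wants cross < 0 → take C=(0.2631,-4.8647) (cross=-59.350)
ex = (C−B)/|BC| = (0.3529,-0.9357); ey = (0.9357,0.3529)
P = B + -2.13·ex + 1.23·ey = (-1.4552,3.1762)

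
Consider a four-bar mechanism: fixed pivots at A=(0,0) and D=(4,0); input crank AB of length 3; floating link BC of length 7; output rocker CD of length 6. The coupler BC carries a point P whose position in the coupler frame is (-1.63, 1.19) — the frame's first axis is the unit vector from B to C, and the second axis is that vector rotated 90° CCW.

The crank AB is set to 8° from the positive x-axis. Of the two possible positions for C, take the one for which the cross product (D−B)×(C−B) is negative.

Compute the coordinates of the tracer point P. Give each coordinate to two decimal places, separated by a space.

A=(0,0), D=(4.00,0)
B = A + 3.00·(cos8°, sin8°) = (2.9708, 0.4175)
|BD| = 1.1107
circle(B,7.00) ∩ circle(D,6.00): a=6.4077, h=2.8180
  candidates: C₊=(9.9679,0.6201) cross=3.130; C₋=(7.8492,-4.6026) cross=-3.130
  mode - wants cross < 0 → take C=(7.8492,-4.6026) (cross=-3.130)
ex = (C−B)/|BC| = (0.6969,-0.7172); ey = (0.7172,0.6969)
P = B + -1.63·ex + 1.19·ey = (2.6883,2.4158)

2.69 2.42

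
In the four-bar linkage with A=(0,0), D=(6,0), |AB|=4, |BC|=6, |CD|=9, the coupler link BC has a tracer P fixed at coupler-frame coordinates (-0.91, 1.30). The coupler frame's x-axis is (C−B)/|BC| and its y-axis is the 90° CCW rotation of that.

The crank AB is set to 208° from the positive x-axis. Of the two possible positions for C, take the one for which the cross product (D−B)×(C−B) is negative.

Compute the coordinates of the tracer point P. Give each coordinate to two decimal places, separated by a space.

A=(0,0), D=(6.00,0)
B = A + 4.00·(cos208°, sin208°) = (-3.5318, -1.8779)
|BD| = 9.7150
circle(B,6.00) ∩ circle(D,9.00): a=2.5415, h=5.4351
  candidates: C₊=(-2.0888,3.9460) cross=52.802; C₋=(0.0124,-6.7193) cross=-52.802
  mode - wants cross < 0 → take C=(0.0124,-6.7193) (cross=-52.802)
ex = (C−B)/|BC| = (0.5907,-0.8069); ey = (0.8069,0.5907)
P = B + -0.91·ex + 1.30·ey = (-3.0204,-0.3757)

-3.02 -0.38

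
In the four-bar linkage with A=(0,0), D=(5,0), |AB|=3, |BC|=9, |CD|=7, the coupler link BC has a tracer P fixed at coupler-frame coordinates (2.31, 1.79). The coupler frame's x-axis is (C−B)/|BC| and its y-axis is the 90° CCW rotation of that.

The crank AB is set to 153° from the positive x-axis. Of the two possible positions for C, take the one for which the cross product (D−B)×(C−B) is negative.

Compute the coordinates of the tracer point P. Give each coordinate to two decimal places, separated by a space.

0.06 0.32

A=(0,0), D=(5.00,0)
B = A + 3.00·(cos153°, sin153°) = (-2.6730, 1.3620)
|BD| = 7.7930
circle(B,9.00) ∩ circle(D,7.00): a=5.9496, h=6.7529
  candidates: C₊=(4.3652,6.9712) cross=52.625; C₋=(2.0048,-6.3268) cross=-52.625
  mode - wants cross < 0 → take C=(2.0048,-6.3268) (cross=-52.625)
ex = (C−B)/|BC| = (0.5198,-0.8543); ey = (0.8543,0.5198)
P = B + 2.31·ex + 1.79·ey = (0.0568,0.3189)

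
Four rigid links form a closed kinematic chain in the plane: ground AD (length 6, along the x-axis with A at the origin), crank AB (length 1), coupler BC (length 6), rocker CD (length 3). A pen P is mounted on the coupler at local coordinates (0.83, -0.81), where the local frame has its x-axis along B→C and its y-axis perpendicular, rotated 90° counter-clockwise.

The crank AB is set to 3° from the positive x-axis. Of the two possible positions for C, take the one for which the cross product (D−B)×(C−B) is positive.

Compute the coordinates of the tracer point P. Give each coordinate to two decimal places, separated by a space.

A=(0,0), D=(6.00,0)
B = A + 1.00·(cos3°, sin3°) = (0.9986, 0.0523)
|BD| = 5.0016
circle(B,6.00) ∩ circle(D,3.00): a=5.1999, h=2.9934
  candidates: C₊=(6.2296,2.9912) cross=14.972; C₋=(6.1670,-2.9954) cross=-14.972
  mode + wants cross > 0 → take C=(6.2296,2.9912) (cross=14.972)
ex = (C−B)/|BC| = (0.8718,0.4898); ey = (-0.4898,0.8718)
P = B + 0.83·ex + -0.81·ey = (2.1190,-0.2473)

2.12 -0.25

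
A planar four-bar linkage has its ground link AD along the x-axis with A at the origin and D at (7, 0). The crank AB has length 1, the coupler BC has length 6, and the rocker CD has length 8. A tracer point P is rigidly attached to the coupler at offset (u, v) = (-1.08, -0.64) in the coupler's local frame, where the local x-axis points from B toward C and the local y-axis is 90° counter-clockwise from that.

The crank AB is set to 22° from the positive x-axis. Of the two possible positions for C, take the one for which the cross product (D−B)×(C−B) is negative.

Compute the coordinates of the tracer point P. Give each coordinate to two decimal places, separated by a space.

A=(0,0), D=(7.00,0)
B = A + 1.00·(cos22°, sin22°) = (0.9272, 0.3746)
|BD| = 6.0844
circle(B,6.00) ∩ circle(D,8.00): a=0.7412, h=5.9540
  candidates: C₊=(2.0336,6.2717) cross=36.227; C₋=(1.3004,-5.6138) cross=-36.227
  mode - wants cross < 0 → take C=(1.3004,-5.6138) (cross=-36.227)
ex = (C−B)/|BC| = (0.0622,-0.9981); ey = (0.9981,0.0622)
P = B + -1.08·ex + -0.64·ey = (0.2212,1.4127)

0.22 1.41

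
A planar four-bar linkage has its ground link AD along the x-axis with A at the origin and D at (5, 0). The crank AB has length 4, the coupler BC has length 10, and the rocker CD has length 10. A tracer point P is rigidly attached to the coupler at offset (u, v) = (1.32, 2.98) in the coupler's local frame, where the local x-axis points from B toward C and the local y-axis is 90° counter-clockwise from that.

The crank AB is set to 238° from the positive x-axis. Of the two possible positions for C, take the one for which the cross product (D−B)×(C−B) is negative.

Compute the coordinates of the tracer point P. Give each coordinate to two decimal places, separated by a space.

0.84 -2.02

A=(0,0), D=(5.00,0)
B = A + 4.00·(cos238°, sin238°) = (-2.1197, -3.3922)
|BD| = 7.8865
circle(B,10.00) ∩ circle(D,10.00): a=3.9432, h=9.1897
  candidates: C₊=(-2.5126,6.6001) cross=72.475; C₋=(5.3929,-9.9923) cross=-72.475
  mode - wants cross < 0 → take C=(5.3929,-9.9923) (cross=-72.475)
ex = (C−B)/|BC| = (0.7513,-0.6600); ey = (0.6600,0.7513)
P = B + 1.32·ex + 2.98·ey = (0.8388,-2.0247)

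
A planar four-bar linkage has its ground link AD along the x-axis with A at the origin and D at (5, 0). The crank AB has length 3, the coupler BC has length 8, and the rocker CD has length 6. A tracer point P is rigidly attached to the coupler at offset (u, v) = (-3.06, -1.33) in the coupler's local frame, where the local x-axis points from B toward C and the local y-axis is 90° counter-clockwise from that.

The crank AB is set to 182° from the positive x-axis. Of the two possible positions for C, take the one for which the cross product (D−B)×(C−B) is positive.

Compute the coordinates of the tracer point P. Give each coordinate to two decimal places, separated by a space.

A=(0,0), D=(5.00,0)
B = A + 3.00·(cos182°, sin182°) = (-2.9982, -0.1047)
|BD| = 7.9989
circle(B,8.00) ∩ circle(D,6.00): a=5.7497, h=5.5625
  candidates: C₊=(2.6782,5.5326) cross=44.493; C₋=(2.8238,-5.5914) cross=-44.493
  mode + wants cross > 0 → take C=(2.6782,5.5326) (cross=44.493)
ex = (C−B)/|BC| = (0.7095,0.7047); ey = (-0.7047,0.7095)
P = B + -3.06·ex + -1.33·ey = (-4.2322,-3.2046)

-4.23 -3.20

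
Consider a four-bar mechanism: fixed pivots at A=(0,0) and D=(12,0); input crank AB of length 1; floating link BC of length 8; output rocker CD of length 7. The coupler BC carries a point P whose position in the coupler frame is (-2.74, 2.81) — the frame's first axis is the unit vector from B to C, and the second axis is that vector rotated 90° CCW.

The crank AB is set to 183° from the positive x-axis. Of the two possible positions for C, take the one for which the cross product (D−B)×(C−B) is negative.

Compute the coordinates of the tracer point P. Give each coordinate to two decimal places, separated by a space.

-2.13 3.71

A=(0,0), D=(12.00,0)
B = A + 1.00·(cos183°, sin183°) = (-0.9986, -0.0523)
|BD| = 12.9987
circle(B,8.00) ∩ circle(D,7.00): a=7.0763, h=3.7317
  candidates: C₊=(6.0626,3.7078) cross=48.507; C₋=(6.0927,-3.7555) cross=-48.507
  mode - wants cross < 0 → take C=(6.0927,-3.7555) (cross=-48.507)
ex = (C−B)/|BC| = (0.8864,-0.4629); ey = (0.4629,0.8864)
P = B + -2.74·ex + 2.81·ey = (-2.1267,3.7068)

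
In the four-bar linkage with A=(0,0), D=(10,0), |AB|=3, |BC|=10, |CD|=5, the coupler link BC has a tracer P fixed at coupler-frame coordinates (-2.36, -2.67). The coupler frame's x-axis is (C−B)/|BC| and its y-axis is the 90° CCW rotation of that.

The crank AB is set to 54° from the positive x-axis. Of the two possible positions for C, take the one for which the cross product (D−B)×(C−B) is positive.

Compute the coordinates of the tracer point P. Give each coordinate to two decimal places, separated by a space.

0.10 -0.72

A=(0,0), D=(10.00,0)
B = A + 3.00·(cos54°, sin54°) = (1.7634, 2.4271)
|BD| = 8.5868
circle(B,10.00) ∩ circle(D,5.00): a=8.6606, h=4.9995
  candidates: C₊=(11.4839,4.7747) cross=42.929; C₋=(8.6577,-4.8164) cross=-42.929
  mode + wants cross > 0 → take C=(11.4839,4.7747) (cross=42.929)
ex = (C−B)/|BC| = (0.9721,0.2348); ey = (-0.2348,0.9721)
P = B + -2.36·ex + -2.67·ey = (0.0961,-0.7224)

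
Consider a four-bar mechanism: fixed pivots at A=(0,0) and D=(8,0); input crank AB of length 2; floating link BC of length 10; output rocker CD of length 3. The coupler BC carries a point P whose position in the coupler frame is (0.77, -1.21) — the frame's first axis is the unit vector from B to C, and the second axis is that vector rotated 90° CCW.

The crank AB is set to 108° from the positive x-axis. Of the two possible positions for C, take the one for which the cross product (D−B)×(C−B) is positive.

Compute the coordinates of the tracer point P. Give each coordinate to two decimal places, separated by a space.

A=(0,0), D=(8.00,0)
B = A + 2.00·(cos108°, sin108°) = (-0.6180, 1.9021)
|BD| = 8.8254
circle(B,10.00) ∩ circle(D,3.00): a=9.5683, h=2.9066
  candidates: C₊=(9.3518,2.6782) cross=25.652; C₋=(8.0989,-2.9984) cross=-25.652
  mode + wants cross > 0 → take C=(9.3518,2.6782) (cross=25.652)
ex = (C−B)/|BC| = (0.9970,0.0776); ey = (-0.0776,0.9970)
P = B + 0.77·ex + -1.21·ey = (0.2435,0.7555)

0.24 0.76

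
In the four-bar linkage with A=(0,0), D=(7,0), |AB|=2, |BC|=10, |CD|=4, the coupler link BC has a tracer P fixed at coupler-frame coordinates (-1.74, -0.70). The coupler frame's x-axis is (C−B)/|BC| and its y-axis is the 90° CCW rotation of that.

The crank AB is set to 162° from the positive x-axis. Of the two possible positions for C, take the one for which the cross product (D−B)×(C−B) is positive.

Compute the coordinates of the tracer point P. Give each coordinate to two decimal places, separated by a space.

-3.31 -0.62

A=(0,0), D=(7.00,0)
B = A + 2.00·(cos162°, sin162°) = (-1.9021, 0.6180)
|BD| = 8.9235
circle(B,10.00) ∩ circle(D,4.00): a=9.1684, h=3.9925
  candidates: C₊=(7.5208,3.9659) cross=35.627; C₋=(6.9678,-3.9999) cross=-35.627
  mode + wants cross > 0 → take C=(7.5208,3.9659) (cross=35.627)
ex = (C−B)/|BC| = (0.9423,0.3348); ey = (-0.3348,0.9423)
P = B + -1.74·ex + -0.70·ey = (-3.3073,-0.6241)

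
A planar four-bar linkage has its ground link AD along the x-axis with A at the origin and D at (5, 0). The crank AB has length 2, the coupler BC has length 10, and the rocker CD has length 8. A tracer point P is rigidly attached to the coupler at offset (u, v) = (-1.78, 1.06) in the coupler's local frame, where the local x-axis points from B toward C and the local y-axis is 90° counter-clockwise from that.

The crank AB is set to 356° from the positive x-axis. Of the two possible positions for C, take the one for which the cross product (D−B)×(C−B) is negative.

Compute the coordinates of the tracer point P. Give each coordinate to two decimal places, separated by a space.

A=(0,0), D=(5.00,0)
B = A + 2.00·(cos356°, sin356°) = (1.9951, -0.1395)
|BD| = 3.0081
circle(B,10.00) ∩ circle(D,8.00): a=7.4879, h=6.6281
  candidates: C₊=(9.1675,6.8287) cross=19.938; C₋=(9.7824,-6.4132) cross=-19.938
  mode - wants cross < 0 → take C=(9.7824,-6.4132) (cross=-19.938)
ex = (C−B)/|BC| = (0.7787,-0.6274); ey = (0.6274,0.7787)
P = B + -1.78·ex + 1.06·ey = (1.2740,1.8026)

1.27 1.80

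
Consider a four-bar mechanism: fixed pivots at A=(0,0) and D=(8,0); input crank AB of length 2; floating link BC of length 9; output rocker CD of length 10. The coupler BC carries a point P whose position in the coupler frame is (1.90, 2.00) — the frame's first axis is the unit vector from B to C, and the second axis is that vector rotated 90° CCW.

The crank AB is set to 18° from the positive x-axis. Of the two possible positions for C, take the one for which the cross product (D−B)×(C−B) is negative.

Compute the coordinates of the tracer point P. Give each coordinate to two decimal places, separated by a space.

4.03 -1.14

A=(0,0), D=(8.00,0)
B = A + 2.00·(cos18°, sin18°) = (1.9021, 0.6180)
|BD| = 6.1291
circle(B,9.00) ∩ circle(D,10.00): a=1.5146, h=8.8716
  candidates: C₊=(4.3036,9.2917) cross=54.375; C₋=(2.5144,-8.3611) cross=-54.375
  mode - wants cross < 0 → take C=(2.5144,-8.3611) (cross=-54.375)
ex = (C−B)/|BC| = (0.0680,-0.9977); ey = (0.9977,0.0680)
P = B + 1.90·ex + 2.00·ey = (4.0267,-1.1415)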